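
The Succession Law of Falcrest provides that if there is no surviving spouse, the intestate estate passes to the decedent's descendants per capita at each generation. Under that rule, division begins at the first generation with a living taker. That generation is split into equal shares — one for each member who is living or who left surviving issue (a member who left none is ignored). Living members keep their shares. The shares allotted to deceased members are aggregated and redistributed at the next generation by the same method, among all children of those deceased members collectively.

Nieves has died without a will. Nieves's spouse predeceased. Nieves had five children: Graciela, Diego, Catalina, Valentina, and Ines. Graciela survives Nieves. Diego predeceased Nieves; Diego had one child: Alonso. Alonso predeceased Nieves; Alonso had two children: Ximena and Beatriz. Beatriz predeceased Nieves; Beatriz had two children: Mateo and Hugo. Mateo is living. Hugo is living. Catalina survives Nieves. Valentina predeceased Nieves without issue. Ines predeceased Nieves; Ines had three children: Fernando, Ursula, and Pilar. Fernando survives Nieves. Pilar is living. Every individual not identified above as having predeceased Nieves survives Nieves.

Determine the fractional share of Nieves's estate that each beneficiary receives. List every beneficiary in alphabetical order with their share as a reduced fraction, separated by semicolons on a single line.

Catalina 1/4; Fernando 1/8; Graciela 1/4; Hugo 1/32; Mateo 1/32; Pilar 1/8; Ursula 1/8; Ximena 1/16

There is no surviving spouse, so the entire estate passes to Nieves's descendants per capita at each generation.
At generation 1 (Graciela, Diego, Catalina, Ines) there are 4 shares of (1)/4 = 1/4 each.
Living: Graciela and Catalina — each takes 1/4.
Deceased: Diego and Ines. Their combined 1/2 is pooled and carried to generation 2.
At generation 2 (Alonso, Fernando, Ursula, Pilar) there are 4 shares of (1/2)/4 = 1/8 each.
Living: Fernando, Ursula, and Pilar — each takes 1/8.
Deceased: Alonso. That 1/8 share is carried to generation 3.
At generation 3 (Ximena, Beatriz) there are 2 shares of (1/8)/2 = 1/16 each.
Living: Ximena — each takes 1/16.
Deceased: Beatriz. That 1/16 share is carried to generation 4.
At generation 4 (Mateo, Hugo) there are 2 shares of (1/16)/2 = 1/32 each.
Living: Mateo and Hugo — each takes 1/32.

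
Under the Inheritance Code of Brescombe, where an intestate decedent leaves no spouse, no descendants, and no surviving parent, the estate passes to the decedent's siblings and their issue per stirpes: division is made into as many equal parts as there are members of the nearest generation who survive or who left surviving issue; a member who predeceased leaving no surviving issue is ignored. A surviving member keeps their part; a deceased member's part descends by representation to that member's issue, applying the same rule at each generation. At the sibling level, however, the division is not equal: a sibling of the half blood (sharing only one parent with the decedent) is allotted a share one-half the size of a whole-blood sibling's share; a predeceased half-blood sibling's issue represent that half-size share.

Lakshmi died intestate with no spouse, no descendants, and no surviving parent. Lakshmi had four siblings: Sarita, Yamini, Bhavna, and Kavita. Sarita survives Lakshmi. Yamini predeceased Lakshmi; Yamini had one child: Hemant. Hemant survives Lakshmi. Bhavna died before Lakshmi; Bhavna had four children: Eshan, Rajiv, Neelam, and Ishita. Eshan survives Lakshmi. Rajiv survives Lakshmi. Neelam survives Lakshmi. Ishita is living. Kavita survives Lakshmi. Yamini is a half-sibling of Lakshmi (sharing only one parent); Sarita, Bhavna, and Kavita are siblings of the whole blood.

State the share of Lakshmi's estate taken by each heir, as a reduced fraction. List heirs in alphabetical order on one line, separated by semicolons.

No spouse, descendants, or parent survives, so the estate passes to Lakshmi's siblings per stirpes.
Half-blood siblings count for one-half the weight of whole-blood siblings at the initial division.
Dividing 1 in proportion to weights (total weight 7/2): Sarita (weight 1) → 2/7; Yamini (weight 1/2) → 1/7; Bhavna (weight 1) → 2/7; Kavita (weight 1) → 2/7.
Sarita is living and takes 2/7.
Yamini predeceased; the 1/7 allotted to Yamini's branch passes to Yamini's issue by representation.
Hemant is the sole taker at this level and receives the full 1/7.
Bhavna predeceased; the 2/7 allotted to Bhavna's branch passes to Bhavna's issue by representation.
The 2/7 is divided into 4 equal shares of 1/14 among Eshan, Rajiv, Neelam, Ishita.
Eshan is living and takes 1/14.
Rajiv is living and takes 1/14.
Neelam is living and takes 1/14.
Ishita is living and takes 1/14.
Kavita is living and takes 2/7.

Eshan 1/14; Hemant 1/7; Ishita 1/14; Kavita 2/7; Neelam 1/14; Rajiv 1/14; Sarita 2/7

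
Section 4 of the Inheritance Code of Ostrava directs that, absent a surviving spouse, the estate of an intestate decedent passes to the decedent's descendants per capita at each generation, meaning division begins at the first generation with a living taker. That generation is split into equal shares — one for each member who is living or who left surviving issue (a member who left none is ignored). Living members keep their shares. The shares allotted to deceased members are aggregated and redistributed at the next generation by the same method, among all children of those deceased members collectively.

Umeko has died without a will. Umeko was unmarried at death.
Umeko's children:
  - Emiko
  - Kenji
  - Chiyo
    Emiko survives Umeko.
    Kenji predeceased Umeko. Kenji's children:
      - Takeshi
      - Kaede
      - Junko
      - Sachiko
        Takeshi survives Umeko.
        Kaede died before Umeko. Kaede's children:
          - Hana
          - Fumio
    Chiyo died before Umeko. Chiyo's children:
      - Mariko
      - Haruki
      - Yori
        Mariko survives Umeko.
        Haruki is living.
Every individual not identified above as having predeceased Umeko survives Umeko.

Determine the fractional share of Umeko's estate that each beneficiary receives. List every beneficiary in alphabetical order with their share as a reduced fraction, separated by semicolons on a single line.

There is no surviving spouse, so the entire estate passes to Umeko's descendants per capita at each generation.
At generation 1 (Emiko, Kenji, Chiyo) there are 3 shares of (1)/3 = 1/3 each.
Living: Emiko — each takes 1/3.
Deceased: Kenji and Chiyo. Their combined 2/3 is pooled and carried to generation 2.
At generation 2 (Takeshi, Kaede, Junko, Sachiko, Mariko, Haruki, Yori) there are 7 shares of (2/3)/7 = 2/21 each.
Living: Takeshi, Junko, Sachiko, Mariko, Haruki, and Yori — each takes 2/21.
Deceased: Kaede. That 2/21 share is carried to generation 3.
At generation 3 (Hana, Fumio) there are 2 shares of (2/21)/2 = 1/21 each.
Living: Hana and Fumio — each takes 1/21.

Emiko 1/3; Fumio 1/21; Hana 1/21; Haruki 2/21; Junko 2/21; Mariko 2/21; Sachiko 2/21; Takeshi 2/21; Yori 2/21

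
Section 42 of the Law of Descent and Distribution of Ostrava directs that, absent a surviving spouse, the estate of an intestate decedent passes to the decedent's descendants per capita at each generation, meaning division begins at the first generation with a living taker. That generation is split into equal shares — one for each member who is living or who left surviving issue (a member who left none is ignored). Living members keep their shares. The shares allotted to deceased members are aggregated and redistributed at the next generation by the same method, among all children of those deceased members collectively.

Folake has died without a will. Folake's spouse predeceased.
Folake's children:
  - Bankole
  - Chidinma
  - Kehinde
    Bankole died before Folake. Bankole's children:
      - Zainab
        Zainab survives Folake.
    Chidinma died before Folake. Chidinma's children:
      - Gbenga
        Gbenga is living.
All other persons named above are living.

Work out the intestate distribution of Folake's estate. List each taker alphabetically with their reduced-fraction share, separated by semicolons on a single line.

There is no surviving spouse, so the entire estate passes to Folake's descendants per capita at each generation.
At generation 1 (Bankole, Chidinma, Kehinde) there are 3 shares of (1)/3 = 1/3 each.
Living: Kehinde — each takes 1/3.
Deceased: Bankole and Chidinma. Their combined 2/3 is pooled and carried to generation 2.
At generation 2 (Zainab, Gbenga) there are 2 shares of (2/3)/2 = 1/3 each.
Living: Zainab and Gbenga — each takes 1/3.

Gbenga 1/3; Kehinde 1/3; Zainab 1/3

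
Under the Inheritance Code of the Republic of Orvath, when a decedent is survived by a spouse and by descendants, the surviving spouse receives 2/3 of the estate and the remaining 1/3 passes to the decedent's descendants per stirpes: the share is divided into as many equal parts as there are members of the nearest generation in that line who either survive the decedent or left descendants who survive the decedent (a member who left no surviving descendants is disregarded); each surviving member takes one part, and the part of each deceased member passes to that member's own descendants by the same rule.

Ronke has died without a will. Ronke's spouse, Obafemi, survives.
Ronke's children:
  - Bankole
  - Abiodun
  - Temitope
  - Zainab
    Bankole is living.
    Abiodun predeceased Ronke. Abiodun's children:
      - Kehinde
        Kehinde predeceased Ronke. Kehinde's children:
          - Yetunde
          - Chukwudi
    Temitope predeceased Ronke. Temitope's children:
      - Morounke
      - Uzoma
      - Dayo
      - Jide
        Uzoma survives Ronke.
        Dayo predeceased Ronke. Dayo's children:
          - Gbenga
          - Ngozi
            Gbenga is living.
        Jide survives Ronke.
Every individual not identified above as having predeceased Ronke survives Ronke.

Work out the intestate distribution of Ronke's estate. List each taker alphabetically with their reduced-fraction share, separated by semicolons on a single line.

Bankole 1/12; Chukwudi 1/24; Gbenga 1/96; Jide 1/48; Morounke 1/48; Ngozi 1/96; Obafemi 2/3; Uzoma 1/48; Yetunde 1/24; Zainab 1/12

Obafemi, as surviving spouse, takes 2/3.
The remaining 1/3 passes to Ronke's descendants per stirpes.
The 1/3 is divided into 4 equal shares of 1/12 among Bankole, Abiodun, Temitope, Zainab.
Bankole is living and takes 1/12.
Abiodun predeceased; the 1/12 allotted to Abiodun's branch passes to Abiodun's issue by representation.
Kehinde's line is the sole branch at this level, so the full 1/12 passes to Kehinde's issue by representation.
The 1/12 is divided into 2 equal shares of 1/24 among Yetunde, Chukwudi.
Yetunde is living and takes 1/24.
Chukwudi is living and takes 1/24.
Temitope predeceased; the 1/12 allotted to Temitope's branch passes to Temitope's issue by representation.
The 1/12 is divided into 4 equal shares of 1/48 among Morounke, Uzoma, Dayo, Jide.
Morounke is living and takes 1/48.
Uzoma is living and takes 1/48.
Dayo predeceased; the 1/48 allotted to Dayo's branch passes to Dayo's issue by representation.
The 1/48 is divided into 2 equal shares of 1/96 among Gbenga, Ngozi.
Gbenga is living and takes 1/96.
Ngozi is living and takes 1/96.
Jide is living and takes 1/48.
Zainab is living and takes 1/12.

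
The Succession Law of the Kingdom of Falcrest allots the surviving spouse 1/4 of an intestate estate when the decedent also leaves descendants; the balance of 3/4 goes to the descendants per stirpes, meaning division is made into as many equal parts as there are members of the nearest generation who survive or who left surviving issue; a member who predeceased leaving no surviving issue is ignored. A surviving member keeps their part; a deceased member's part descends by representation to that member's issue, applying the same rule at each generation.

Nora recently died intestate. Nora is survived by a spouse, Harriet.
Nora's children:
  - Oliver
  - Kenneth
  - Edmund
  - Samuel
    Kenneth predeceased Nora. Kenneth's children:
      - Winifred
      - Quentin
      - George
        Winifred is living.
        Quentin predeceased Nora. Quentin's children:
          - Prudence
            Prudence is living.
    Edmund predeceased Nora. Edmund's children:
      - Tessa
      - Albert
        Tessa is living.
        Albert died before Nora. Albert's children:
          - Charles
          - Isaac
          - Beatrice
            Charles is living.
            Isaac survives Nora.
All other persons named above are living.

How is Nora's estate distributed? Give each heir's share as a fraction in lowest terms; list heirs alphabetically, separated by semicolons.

Beatrice 1/32; Charles 1/32; George 1/16; Harriet 1/4; Isaac 1/32; Oliver 3/16; Prudence 1/16; Samuel 3/16; Tessa 3/32; Winifred 1/16

Harriet, as surviving spouse, takes 1/4.
The remaining 3/4 passes to Nora's descendants per stirpes.
The 3/4 is divided into 4 equal shares of 3/16 among Oliver, Kenneth, Edmund, Samuel.
Oliver is living and takes 3/16.
Kenneth predeceased; the 3/16 allotted to Kenneth's branch passes to Kenneth's issue by representation.
The 3/16 is divided into 3 equal shares of 1/16 among Winifred, Quentin, George.
Winifred is living and takes 1/16.
Quentin predeceased; the 1/16 allotted to Quentin's branch passes to Quentin's issue by representation.
Prudence is the sole taker at this level and receives the full 1/16.
George is living and takes 1/16.
Edmund predeceased; the 3/16 allotted to Edmund's branch passes to Edmund's issue by representation.
The 3/16 is divided into 2 equal shares of 3/32 among Tessa, Albert.
Tessa is living and takes 3/32.
Albert predeceased; the 3/32 allotted to Albert's branch passes to Albert's issue by representation.
The 3/32 is divided into 3 equal shares of 1/32 among Charles, Isaac, Beatrice.
Charles is living and takes 1/32.
Isaac is living and takes 1/32.
Beatrice is living and takes 1/32.
Samuel is living and takes 3/16.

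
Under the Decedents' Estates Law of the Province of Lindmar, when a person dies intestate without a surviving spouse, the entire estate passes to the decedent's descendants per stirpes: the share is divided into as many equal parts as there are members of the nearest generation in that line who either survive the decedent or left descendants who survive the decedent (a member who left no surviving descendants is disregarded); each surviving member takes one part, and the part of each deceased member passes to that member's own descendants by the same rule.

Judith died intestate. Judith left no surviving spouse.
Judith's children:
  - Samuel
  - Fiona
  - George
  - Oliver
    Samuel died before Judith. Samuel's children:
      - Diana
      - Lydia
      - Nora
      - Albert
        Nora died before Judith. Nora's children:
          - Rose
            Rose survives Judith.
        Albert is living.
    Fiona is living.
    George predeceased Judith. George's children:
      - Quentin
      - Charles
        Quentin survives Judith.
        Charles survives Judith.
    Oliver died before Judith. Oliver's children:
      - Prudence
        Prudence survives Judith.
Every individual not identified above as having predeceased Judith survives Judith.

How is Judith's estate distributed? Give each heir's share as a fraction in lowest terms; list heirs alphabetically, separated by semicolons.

Albert 1/16; Charles 1/8; Diana 1/16; Fiona 1/4; Lydia 1/16; Prudence 1/4; Quentin 1/8; Rose 1/16

There is no surviving spouse, so the entire estate passes to Judith's descendants per stirpes.
The estate is divided into 4 equal shares of 1/4 among Samuel, Fiona, George, Oliver.
Samuel predeceased; the 1/4 allotted to Samuel's branch passes to Samuel's issue by representation.
The 1/4 is divided into 4 equal shares of 1/16 among Diana, Lydia, Nora, Albert.
Diana is living and takes 1/16.
Lydia is living and takes 1/16.
Nora predeceased; the 1/16 allotted to Nora's branch passes to Nora's issue by representation.
Rose is the sole taker at this level and receives the full 1/16.
Albert is living and takes 1/16.
Fiona is living and takes 1/4.
George predeceased; the 1/4 allotted to George's branch passes to George's issue by representation.
The 1/4 is divided into 2 equal shares of 1/8 among Quentin, Charles.
Quentin is living and takes 1/8.
Charles is living and takes 1/8.
Oliver predeceased; the 1/4 allotted to Oliver's branch passes to Oliver's issue by representation.
Prudence is the sole taker at this level and receives the full 1/4.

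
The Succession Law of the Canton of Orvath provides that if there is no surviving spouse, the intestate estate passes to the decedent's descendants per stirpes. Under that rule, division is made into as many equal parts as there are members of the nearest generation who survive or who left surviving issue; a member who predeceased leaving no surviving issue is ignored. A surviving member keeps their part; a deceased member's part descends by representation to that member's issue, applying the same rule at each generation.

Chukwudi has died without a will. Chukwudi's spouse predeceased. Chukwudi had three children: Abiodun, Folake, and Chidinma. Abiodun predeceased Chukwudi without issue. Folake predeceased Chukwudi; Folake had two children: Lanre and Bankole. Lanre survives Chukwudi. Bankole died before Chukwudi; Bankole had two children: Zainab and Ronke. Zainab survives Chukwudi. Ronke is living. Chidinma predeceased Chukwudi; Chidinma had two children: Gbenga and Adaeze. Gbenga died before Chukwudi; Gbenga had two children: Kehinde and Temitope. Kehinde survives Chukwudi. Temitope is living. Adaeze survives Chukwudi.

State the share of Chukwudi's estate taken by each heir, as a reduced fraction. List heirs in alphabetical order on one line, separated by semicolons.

There is no surviving spouse, so the entire estate passes to Chukwudi's descendants per stirpes.
Abiodun left no surviving issue, so that branch lapses and is disregarded.
The estate is divided into 2 equal shares of 1/2 among Folake, Chidinma.
Folake predeceased; the 1/2 allotted to Folake's branch passes to Folake's issue by representation.
The 1/2 is divided into 2 equal shares of 1/4 among Lanre, Bankole.
Lanre is living and takes 1/4.
Bankole predeceased; the 1/4 allotted to Bankole's branch passes to Bankole's issue by representation.
The 1/4 is divided into 2 equal shares of 1/8 among Zainab, Ronke.
Zainab is living and takes 1/8.
Ronke is living and takes 1/8.
Chidinma predeceased; the 1/2 allotted to Chidinma's branch passes to Chidinma's issue by representation.
The 1/2 is divided into 2 equal shares of 1/4 among Gbenga, Adaeze.
Gbenga predeceased; the 1/4 allotted to Gbenga's branch passes to Gbenga's issue by representation.
The 1/4 is divided into 2 equal shares of 1/8 among Kehinde, Temitope.
Kehinde is living and takes 1/8.
Temitope is living and takes 1/8.
Adaeze is living and takes 1/4.

Adaeze 1/4; Kehinde 1/8; Lanre 1/4; Ronke 1/8; Temitope 1/8; Zainab 1/8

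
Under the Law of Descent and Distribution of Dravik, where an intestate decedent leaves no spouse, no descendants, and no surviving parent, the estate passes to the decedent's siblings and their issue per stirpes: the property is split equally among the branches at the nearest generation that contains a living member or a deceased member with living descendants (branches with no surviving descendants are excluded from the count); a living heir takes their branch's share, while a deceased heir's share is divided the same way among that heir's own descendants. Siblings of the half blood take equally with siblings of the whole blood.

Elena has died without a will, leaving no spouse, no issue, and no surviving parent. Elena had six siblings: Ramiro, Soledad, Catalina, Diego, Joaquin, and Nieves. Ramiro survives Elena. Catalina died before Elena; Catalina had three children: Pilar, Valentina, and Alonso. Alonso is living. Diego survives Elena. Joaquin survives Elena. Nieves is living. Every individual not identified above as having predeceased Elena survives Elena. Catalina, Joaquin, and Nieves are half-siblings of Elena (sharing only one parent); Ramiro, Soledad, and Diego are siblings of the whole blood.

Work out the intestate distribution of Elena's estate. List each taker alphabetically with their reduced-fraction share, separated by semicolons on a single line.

No spouse, descendants, or parent survives, so the estate passes to Elena's siblings per stirpes.
Half-blood and whole-blood siblings take equally under the stated rule.
The estate is divided into 6 equal shares of 1/6 among Ramiro, Soledad, Catalina, Diego, Joaquin, Nieves.
Ramiro is living and takes 1/6.
Soledad is living and takes 1/6.
Catalina predeceased; the 1/6 allotted to Catalina's branch passes to Catalina's issue by representation.
The 1/6 is divided into 3 equal shares of 1/18 among Pilar, Valentina, Alonso.
Pilar is living and takes 1/18.
Valentina is living and takes 1/18.
Alonso is living and takes 1/18.
Diego is living and takes 1/6.
Joaquin is living and takes 1/6.
Nieves is living and takes 1/6.

Alonso 1/18; Diego 1/6; Joaquin 1/6; Nieves 1/6; Pilar 1/18; Ramiro 1/6; Soledad 1/6; Valentina 1/18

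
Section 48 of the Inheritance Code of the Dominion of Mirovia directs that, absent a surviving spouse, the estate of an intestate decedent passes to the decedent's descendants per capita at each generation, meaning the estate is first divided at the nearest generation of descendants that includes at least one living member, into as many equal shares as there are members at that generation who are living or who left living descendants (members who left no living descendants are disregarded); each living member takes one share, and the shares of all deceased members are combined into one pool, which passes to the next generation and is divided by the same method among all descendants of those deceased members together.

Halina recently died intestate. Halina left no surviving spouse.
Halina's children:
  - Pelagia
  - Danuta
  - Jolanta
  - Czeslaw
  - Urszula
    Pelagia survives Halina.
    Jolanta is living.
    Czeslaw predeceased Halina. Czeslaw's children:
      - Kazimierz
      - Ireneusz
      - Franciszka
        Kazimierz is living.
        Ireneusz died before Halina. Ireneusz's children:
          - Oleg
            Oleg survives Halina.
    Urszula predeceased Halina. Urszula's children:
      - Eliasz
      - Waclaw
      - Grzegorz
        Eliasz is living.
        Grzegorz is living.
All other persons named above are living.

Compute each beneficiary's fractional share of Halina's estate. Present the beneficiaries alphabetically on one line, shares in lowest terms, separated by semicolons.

Danuta 1/5; Eliasz 1/15; Franciszka 1/15; Grzegorz 1/15; Jolanta 1/5; Kazimierz 1/15; Oleg 1/15; Pelagia 1/5; Waclaw 1/15

There is no surviving spouse, so the entire estate passes to Halina's descendants per capita at each generation.
At generation 1 (Pelagia, Danuta, Jolanta, Czeslaw, Urszula) there are 5 shares of (1)/5 = 1/5 each.
Living: Pelagia, Danuta, and Jolanta — each takes 1/5.
Deceased: Czeslaw and Urszula. Their combined 2/5 is pooled and carried to generation 2.
At generation 2 (Kazimierz, Ireneusz, Franciszka, Eliasz, Waclaw, Grzegorz) there are 6 shares of (2/5)/6 = 1/15 each.
Living: Kazimierz, Franciszka, Eliasz, Waclaw, and Grzegorz — each takes 1/15.
Deceased: Ireneusz. That 1/15 share is carried to generation 3.
At generation 3 (Oleg) there are 1 shares of (1/15)/1 = 1/15 each.
Living: Oleg — each takes 1/15.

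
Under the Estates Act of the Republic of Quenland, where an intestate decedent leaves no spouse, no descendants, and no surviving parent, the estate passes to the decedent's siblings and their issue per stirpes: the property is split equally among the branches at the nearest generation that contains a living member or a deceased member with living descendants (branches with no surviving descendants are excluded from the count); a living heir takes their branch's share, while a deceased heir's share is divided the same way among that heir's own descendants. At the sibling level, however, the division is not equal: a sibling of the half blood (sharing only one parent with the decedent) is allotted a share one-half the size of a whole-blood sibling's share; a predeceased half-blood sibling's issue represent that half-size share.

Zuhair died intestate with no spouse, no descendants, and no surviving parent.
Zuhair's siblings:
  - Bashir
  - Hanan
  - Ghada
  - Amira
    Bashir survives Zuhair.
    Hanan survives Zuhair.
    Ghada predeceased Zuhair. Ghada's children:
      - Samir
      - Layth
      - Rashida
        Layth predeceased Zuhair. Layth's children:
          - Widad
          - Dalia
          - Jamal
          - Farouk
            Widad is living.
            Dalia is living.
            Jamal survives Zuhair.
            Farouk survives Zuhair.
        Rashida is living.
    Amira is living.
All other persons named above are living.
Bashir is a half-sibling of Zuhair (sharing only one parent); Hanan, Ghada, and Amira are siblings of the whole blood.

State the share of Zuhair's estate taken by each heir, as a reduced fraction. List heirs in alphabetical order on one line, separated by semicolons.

Amira 2/7; Bashir 1/7; Dalia 1/42; Farouk 1/42; Hanan 2/7; Jamal 1/42; Rashida 2/21; Samir 2/21; Widad 1/42

No spouse, descendants, or parent survives, so the estate passes to Zuhair's siblings per stirpes.
Half-blood siblings count for one-half the weight of whole-blood siblings at the initial division.
Dividing 1 in proportion to weights (total weight 7/2): Bashir (weight 1/2) → 1/7; Hanan (weight 1) → 2/7; Ghada (weight 1) → 2/7; Amira (weight 1) → 2/7.
Bashir is living and takes 1/7.
Hanan is living and takes 2/7.
Ghada predeceased; the 2/7 allotted to Ghada's branch passes to Ghada's issue by representation.
The 2/7 is divided into 3 equal shares of 2/21 among Samir, Layth, Rashida.
Samir is living and takes 2/21.
Layth predeceased; the 2/21 allotted to Layth's branch passes to Layth's issue by representation.
The 2/21 is divided into 4 equal shares of 1/42 among Widad, Dalia, Jamal, Farouk.
Widad is living and takes 1/42.
Dalia is living and takes 1/42.
Jamal is living and takes 1/42.
Farouk is living and takes 1/42.
Rashida is living and takes 2/21.
Amira is living and takes 2/7.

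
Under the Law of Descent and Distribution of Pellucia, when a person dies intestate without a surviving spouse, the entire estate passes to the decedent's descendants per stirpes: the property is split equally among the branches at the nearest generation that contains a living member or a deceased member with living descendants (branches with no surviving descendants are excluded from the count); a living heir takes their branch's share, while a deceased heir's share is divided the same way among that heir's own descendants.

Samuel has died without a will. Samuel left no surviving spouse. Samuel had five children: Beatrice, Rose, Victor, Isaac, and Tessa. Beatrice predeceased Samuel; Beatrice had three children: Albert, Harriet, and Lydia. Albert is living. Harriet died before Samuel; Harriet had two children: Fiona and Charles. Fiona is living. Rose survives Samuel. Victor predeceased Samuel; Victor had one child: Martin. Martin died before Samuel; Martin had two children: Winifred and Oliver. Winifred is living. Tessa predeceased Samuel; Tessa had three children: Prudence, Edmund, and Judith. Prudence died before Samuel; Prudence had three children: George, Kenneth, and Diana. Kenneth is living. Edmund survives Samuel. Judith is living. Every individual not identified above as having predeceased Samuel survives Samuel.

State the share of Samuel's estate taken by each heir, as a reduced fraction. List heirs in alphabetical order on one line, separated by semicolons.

There is no surviving spouse, so the entire estate passes to Samuel's descendants per stirpes.
The estate is divided into 5 equal shares of 1/5 among Beatrice, Rose, Victor, Isaac, Tessa.
Beatrice predeceased; the 1/5 allotted to Beatrice's branch passes to Beatrice's issue by representation.
The 1/5 is divided into 3 equal shares of 1/15 among Albert, Harriet, Lydia.
Albert is living and takes 1/15.
Harriet predeceased; the 1/15 allotted to Harriet's branch passes to Harriet's issue by representation.
The 1/15 is divided into 2 equal shares of 1/30 among Fiona, Charles.
Fiona is living and takes 1/30.
Charles is living and takes 1/30.
Lydia is living and takes 1/15.
Rose is living and takes 1/5.
Victor predeceased; the 1/5 allotted to Victor's branch passes to Victor's issue by representation.
Martin's line is the sole branch at this level, so the full 1/5 passes to Martin's issue by representation.
The 1/5 is divided into 2 equal shares of 1/10 among Winifred, Oliver.
Winifred is living and takes 1/10.
Oliver is living and takes 1/10.
Isaac is living and takes 1/5.
Tessa predeceased; the 1/5 allotted to Tessa's branch passes to Tessa's issue by representation.
The 1/5 is divided into 3 equal shares of 1/15 among Prudence, Edmund, Judith.
Prudence predeceased; the 1/15 allotted to Prudence's branch passes to Prudence's issue by representation.
The 1/15 is divided into 3 equal shares of 1/45 among George, Kenneth, Diana.
George is living and takes 1/45.
Kenneth is living and takes 1/45.
Diana is living and takes 1/45.
Edmund is living and takes 1/15.
Judith is living and takes 1/15.

Albert 1/15; Charles 1/30; Diana 1/45; Edmund 1/15; Fiona 1/30; George 1/45; Isaac 1/5; Judith 1/15; Kenneth 1/45; Lydia 1/15; Oliver 1/10; Rose 1/5; Winifred 1/10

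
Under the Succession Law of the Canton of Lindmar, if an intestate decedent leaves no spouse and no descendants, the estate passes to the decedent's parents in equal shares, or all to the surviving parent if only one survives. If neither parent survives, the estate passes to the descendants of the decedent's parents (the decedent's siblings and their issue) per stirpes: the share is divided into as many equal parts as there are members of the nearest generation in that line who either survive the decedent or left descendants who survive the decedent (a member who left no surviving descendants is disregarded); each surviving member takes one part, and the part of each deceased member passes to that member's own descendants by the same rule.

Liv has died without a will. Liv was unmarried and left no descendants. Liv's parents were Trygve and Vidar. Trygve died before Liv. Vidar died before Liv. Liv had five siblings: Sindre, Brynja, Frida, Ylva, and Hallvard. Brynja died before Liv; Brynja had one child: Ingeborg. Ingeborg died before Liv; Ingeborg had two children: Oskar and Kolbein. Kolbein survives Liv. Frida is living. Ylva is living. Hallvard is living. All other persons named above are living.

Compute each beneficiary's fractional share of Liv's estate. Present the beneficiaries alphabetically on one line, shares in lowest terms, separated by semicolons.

Frida 1/5; Hallvard 1/5; Kolbein 1/10; Oskar 1/10; Sindre 1/5; Ylva 1/5

Neither parent survives and there are no descendants, so the estate passes to Liv's siblings and their issue per stirpes.
The estate is divided into 5 equal shares of 1/5 among Sindre, Brynja, Frida, Ylva, Hallvard.
Sindre is living and takes 1/5.
Brynja predeceased; the 1/5 allotted to Brynja's branch passes to Brynja's issue by representation.
Ingeborg's line is the sole branch at this level, so the full 1/5 passes to Ingeborg's issue by representation.
The 1/5 is divided into 2 equal shares of 1/10 among Oskar, Kolbein.
Oskar is living and takes 1/10.
Kolbein is living and takes 1/10.
Frida is living and takes 1/5.
Ylva is living and takes 1/5.
Hallvard is living and takes 1/5.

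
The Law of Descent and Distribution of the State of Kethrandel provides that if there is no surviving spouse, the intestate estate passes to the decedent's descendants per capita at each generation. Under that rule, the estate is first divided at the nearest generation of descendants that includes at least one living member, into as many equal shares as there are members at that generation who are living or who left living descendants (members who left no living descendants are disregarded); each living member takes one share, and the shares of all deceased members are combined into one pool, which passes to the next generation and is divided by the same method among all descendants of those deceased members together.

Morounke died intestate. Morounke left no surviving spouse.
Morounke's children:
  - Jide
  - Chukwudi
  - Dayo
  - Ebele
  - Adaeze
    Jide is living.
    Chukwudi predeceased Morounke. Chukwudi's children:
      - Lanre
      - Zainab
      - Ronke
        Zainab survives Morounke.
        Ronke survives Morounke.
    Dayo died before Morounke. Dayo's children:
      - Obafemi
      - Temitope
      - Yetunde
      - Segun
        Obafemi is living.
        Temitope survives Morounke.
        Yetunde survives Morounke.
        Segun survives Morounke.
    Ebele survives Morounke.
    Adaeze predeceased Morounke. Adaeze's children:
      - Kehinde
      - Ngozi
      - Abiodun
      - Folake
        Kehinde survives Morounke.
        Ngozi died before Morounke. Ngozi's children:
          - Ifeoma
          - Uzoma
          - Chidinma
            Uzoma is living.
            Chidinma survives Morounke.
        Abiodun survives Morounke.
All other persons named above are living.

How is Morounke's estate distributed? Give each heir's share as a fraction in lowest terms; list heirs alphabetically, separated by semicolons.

Abiodun 3/55; Chidinma 1/55; Ebele 1/5; Folake 3/55; Ifeoma 1/55; Jide 1/5; Kehinde 3/55; Lanre 3/55; Obafemi 3/55; Ronke 3/55; Segun 3/55; Temitope 3/55; Uzoma 1/55; Yetunde 3/55; Zainab 3/55

There is no surviving spouse, so the entire estate passes to Morounke's descendants per capita at each generation.
At generation 1 (Jide, Chukwudi, Dayo, Ebele, Adaeze) there are 5 shares of (1)/5 = 1/5 each.
Living: Jide and Ebele — each takes 1/5.
Deceased: Chukwudi, Dayo, and Adaeze. Their combined 3/5 is pooled and carried to generation 2.
At generation 2 (Lanre, Zainab, Ronke, Obafemi, Temitope, Yetunde, Segun, Kehinde, Ngozi, Abiodun, Folake) there are 11 shares of (3/5)/11 = 3/55 each.
Living: Lanre, Zainab, Ronke, Obafemi, Temitope, Yetunde, Segun, Kehinde, Abiodun, and Folake — each takes 3/55.
Deceased: Ngozi. That 3/55 share is carried to generation 3.
At generation 3 (Ifeoma, Uzoma, Chidinma) there are 3 shares of (3/55)/3 = 1/55 each.
Living: Ifeoma, Uzoma, and Chidinma — each takes 1/55.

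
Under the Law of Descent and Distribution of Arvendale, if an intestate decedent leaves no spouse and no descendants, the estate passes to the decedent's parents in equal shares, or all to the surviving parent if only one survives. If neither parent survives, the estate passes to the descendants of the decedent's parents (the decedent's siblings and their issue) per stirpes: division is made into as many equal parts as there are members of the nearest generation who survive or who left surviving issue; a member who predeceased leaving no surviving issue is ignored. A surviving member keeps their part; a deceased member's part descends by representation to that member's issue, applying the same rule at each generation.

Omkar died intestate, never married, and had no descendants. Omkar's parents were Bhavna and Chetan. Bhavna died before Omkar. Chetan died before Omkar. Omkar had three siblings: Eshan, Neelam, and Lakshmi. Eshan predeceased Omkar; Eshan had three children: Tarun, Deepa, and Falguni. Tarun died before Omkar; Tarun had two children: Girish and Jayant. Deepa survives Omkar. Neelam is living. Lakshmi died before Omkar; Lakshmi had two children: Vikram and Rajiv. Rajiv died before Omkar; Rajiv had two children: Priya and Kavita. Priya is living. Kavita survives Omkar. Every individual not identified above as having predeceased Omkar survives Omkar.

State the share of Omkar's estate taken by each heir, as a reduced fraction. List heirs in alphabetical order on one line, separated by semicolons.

Neither parent survives and there are no descendants, so the estate passes to Omkar's siblings and their issue per stirpes.
The estate is divided into 3 equal shares of 1/3 among Eshan, Neelam, Lakshmi.
Eshan predeceased; the 1/3 allotted to Eshan's branch passes to Eshan's issue by representation.
The 1/3 is divided into 3 equal shares of 1/9 among Tarun, Deepa, Falguni.
Tarun predeceased; the 1/9 allotted to Tarun's branch passes to Tarun's issue by representation.
The 1/9 is divided into 2 equal shares of 1/18 among Girish, Jayant.
Girish is living and takes 1/18.
Jayant is living and takes 1/18.
Deepa is living and takes 1/9.
Falguni is living and takes 1/9.
Neelam is living and takes 1/3.
Lakshmi predeceased; the 1/3 allotted to Lakshmi's branch passes to Lakshmi's issue by representation.
The 1/3 is divided into 2 equal shares of 1/6 among Vikram, Rajiv.
Vikram is living and takes 1/6.
Rajiv predeceased; the 1/6 allotted to Rajiv's branch passes to Rajiv's issue by representation.
The 1/6 is divided into 2 equal shares of 1/12 among Priya, Kavita.
Priya is living and takes 1/12.
Kavita is living and takes 1/12.

Deepa 1/9; Falguni 1/9; Girish 1/18; Jayant 1/18; Kavita 1/12; Neelam 1/3; Priya 1/12; Vikram 1/6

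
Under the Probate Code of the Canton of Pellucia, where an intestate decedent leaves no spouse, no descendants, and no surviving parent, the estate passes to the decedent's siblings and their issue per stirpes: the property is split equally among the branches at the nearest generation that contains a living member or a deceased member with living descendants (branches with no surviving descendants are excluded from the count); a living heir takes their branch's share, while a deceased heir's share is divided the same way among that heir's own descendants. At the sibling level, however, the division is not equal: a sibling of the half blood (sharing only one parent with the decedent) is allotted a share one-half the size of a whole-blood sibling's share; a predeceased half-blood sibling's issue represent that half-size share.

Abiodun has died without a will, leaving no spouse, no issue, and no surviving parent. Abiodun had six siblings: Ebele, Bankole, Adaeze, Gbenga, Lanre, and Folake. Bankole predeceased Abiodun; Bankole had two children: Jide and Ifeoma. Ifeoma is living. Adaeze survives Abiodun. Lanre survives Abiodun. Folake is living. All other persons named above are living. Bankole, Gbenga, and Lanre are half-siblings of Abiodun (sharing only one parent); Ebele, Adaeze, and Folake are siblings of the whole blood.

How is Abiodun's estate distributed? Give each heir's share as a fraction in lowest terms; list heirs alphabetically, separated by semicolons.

Adaeze 2/9; Ebele 2/9; Folake 2/9; Gbenga 1/9; Ifeoma 1/18; Jide 1/18; Lanre 1/9

No spouse, descendants, or parent survives, so the estate passes to Abiodun's siblings per stirpes.
Half-blood siblings count for one-half the weight of whole-blood siblings at the initial division.
Dividing 1 in proportion to weights (total weight 9/2): Ebele (weight 1) → 2/9; Bankole (weight 1/2) → 1/9; Adaeze (weight 1) → 2/9; Gbenga (weight 1/2) → 1/9; Lanre (weight 1/2) → 1/9; Folake (weight 1) → 2/9.
Ebele is living and takes 2/9.
Bankole predeceased; the 1/9 allotted to Bankole's branch passes to Bankole's issue by representation.
The 1/9 is divided into 2 equal shares of 1/18 among Jide, Ifeoma.
Jide is living and takes 1/18.
Ifeoma is living and takes 1/18.
Adaeze is living and takes 2/9.
Gbenga is living and takes 1/9.
Lanre is living and takes 1/9.
Folake is living and takes 2/9.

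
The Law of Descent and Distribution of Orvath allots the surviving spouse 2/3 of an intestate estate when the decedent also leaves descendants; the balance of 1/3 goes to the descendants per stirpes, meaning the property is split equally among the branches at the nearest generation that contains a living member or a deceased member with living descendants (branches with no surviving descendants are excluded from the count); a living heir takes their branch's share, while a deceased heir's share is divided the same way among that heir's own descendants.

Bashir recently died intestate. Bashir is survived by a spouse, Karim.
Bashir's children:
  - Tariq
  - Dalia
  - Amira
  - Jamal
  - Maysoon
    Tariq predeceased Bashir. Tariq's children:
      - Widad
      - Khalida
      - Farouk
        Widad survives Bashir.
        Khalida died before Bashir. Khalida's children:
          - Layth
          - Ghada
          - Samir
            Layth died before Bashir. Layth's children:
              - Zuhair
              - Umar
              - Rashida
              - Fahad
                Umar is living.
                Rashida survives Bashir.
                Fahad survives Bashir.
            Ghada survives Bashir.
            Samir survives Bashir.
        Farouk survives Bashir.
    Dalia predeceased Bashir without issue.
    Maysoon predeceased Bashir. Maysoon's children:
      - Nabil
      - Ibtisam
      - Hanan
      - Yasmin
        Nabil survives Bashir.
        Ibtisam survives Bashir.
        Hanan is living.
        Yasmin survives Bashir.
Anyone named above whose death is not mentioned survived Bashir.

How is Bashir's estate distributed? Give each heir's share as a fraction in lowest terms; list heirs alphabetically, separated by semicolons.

Karim, as surviving spouse, takes 2/3.
The remaining 1/3 passes to Bashir's descendants per stirpes.
Dalia left no surviving issue, so that branch lapses and is disregarded.
The 1/3 is divided into 4 equal shares of 1/12 among Tariq, Amira, Jamal, Maysoon.
Tariq predeceased; the 1/12 allotted to Tariq's branch passes to Tariq's issue by representation.
The 1/12 is divided into 3 equal shares of 1/36 among Widad, Khalida, Farouk.
Widad is living and takes 1/36.
Khalida predeceased; the 1/36 allotted to Khalida's branch passes to Khalida's issue by representation.
The 1/36 is divided into 3 equal shares of 1/108 among Layth, Ghada, Samir.
Layth predeceased; the 1/108 allotted to Layth's branch passes to Layth's issue by representation.
The 1/108 is divided into 4 equal shares of 1/432 among Zuhair, Umar, Rashida, Fahad.
Zuhair is living and takes 1/432.
Umar is living and takes 1/432.
Rashida is living and takes 1/432.
Fahad is living and takes 1/432.
Ghada is living and takes 1/108.
Samir is living and takes 1/108.
Farouk is living and takes 1/36.
Amira is living and takes 1/12.
Jamal is living and takes 1/12.
Maysoon predeceased; the 1/12 allotted to Maysoon's branch passes to Maysoon's issue by representation.
The 1/12 is divided into 4 equal shares of 1/48 among Nabil, Ibtisam, Hanan, Yasmin.
Nabil is living and takes 1/48.
Ibtisam is living and takes 1/48.
Hanan is living and takes 1/48.
Yasmin is living and takes 1/48.

Amira 1/12; Fahad 1/432; Farouk 1/36; Ghada 1/108; Hanan 1/48; Ibtisam 1/48; Jamal 1/12; Karim 2/3; Nabil 1/48; Rashida 1/432; Samir 1/108; Umar 1/432; Widad 1/36; Yasmin 1/48; Zuhair 1/432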